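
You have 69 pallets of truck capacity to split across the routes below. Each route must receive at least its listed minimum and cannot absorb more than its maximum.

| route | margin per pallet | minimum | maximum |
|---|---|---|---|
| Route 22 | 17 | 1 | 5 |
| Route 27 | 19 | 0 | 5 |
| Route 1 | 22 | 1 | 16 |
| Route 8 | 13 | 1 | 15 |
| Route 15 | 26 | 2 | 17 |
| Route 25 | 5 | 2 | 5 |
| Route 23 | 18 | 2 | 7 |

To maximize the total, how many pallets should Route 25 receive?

4

Meeting every minimum uses 1+0+1+1+2+2+2 = 9 pallets, leaving 60.
Rank by margin per pallet: Route 15 26 > Route 1 22 > Route 27 19 > Route 23 18 > Route 22 17 > Route 8 13 > Route 25 5.
Route 15: +15 to 17 (cap) → 45 left.
Give Route 1 15 more to hit its cap of 16 → 30 left.
Route 27: +5 to 5 (cap) → 25 left.
Give Route 23 5 more to hit its cap of 7 → 20 left.
Route 22 takes 4 more to reach its cap of 5 → 16 left.
Give Route 8 14 more to hit its cap of 15 → 2 left.
Route 25 has room for 3 more but only 2 remain, so it gets 4.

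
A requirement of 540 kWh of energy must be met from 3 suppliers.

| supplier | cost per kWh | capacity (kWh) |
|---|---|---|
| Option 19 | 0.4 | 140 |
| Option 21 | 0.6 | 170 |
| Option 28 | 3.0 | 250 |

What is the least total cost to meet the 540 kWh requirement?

Cheapest first:
Option 19 at 0.4: take all 140 kWh ; 400 still needed.
Option 21 at 0.6: take all 170 kWh ; 230 still needed.
Option 28 at 3.0: take 230 of its 250 ; requirement met.
Cost = 140×0.4 + 170×0.6 + 230×3.0 = 848.

848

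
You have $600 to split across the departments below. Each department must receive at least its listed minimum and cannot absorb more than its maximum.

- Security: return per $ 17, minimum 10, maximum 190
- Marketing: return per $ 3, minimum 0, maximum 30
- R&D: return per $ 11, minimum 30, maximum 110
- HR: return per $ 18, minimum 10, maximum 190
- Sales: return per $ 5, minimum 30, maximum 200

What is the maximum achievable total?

Meeting every minimum uses 10+0+30+10+30 = 80 $, leaving 520.
Highest return per $ first: HR 18 > Security 17 > R&D 11 > Sales 5 > Marketing 3.
Give HR 180 more to hit its cap of 190 — 340 left.
Security takes 180 more to reach its cap of 190 — 160 left.
R&D: +80 to 110 (cap) — 80 left.
Sales has room for 170 more but only 80 remain, so it gets 110.
Total = 17×190 + 11×110 + 18×190 + 5×110 = 8410.

8410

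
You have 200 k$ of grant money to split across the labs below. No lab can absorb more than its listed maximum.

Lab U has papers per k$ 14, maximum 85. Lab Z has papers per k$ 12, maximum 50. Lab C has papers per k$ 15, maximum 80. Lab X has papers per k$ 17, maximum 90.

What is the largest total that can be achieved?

Rank by papers per k$: Lab X 17 > Lab C 15 > Lab U 14 > Lab Z 12.
Give Lab X 90 to hit its cap of 90 ; 110 left.
Lab C takes 80 to reach its cap of 80 ; 30 left.
Only 30 left; Lab U takes them to reach 30.
Total = 14×30 + 15×80 + 17×90 = 3150.

3150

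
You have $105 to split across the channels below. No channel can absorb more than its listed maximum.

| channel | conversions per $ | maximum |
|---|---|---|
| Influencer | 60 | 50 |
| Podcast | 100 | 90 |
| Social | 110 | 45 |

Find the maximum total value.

10950

Highest conversions per $ first: Social 110 > Podcast 100 > Influencer 60.
Social: +45 to 45 (cap) → 60 left.
Podcast: +60 (room for 90) → 60. Pool exhausted.
Total = 100×60 + 110×45 = 10950.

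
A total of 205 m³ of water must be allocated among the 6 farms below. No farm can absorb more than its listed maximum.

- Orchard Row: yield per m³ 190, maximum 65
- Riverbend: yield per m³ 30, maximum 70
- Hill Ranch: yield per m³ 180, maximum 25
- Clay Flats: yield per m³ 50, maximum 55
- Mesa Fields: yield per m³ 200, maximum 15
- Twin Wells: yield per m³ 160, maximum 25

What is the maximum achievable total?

27200

Highest yield per m³ first: Mesa Fields 200 > Orchard Row 190 > Hill Ranch 180 > Twin Wells 160 > Clay Flats 50 > Riverbend 30.
Mesa Fields takes 15 to reach its cap of 15 ; 190 left.
Orchard Row: +65 to 65 (cap) ; 125 left.
Hill Ranch takes 25 to reach its cap of 25 ; 100 left.
Give Twin Wells 25 to hit its cap of 25 ; 75 left.
Give Clay Flats 55 to hit its cap of 55 ; 20 left.
Riverbend: +20 (room for 70) → 20. Pool exhausted.
Total = 190×65 + 30×20 + 180×25 + 50×55 + 200×15 + 160×25 = 27200.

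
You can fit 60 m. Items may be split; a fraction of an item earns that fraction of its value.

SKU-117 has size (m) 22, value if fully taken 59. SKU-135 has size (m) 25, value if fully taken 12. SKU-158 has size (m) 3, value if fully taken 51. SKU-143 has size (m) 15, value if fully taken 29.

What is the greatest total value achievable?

Rank by value-to-size ratio: SKU-158 51/3≈17, SKU-117 59/22≈2.68, SKU-143 29/15≈1.93, SKU-135 12/25≈0.48.
Take all of SKU-158 (3 m, value 51) → 57 m left.
SKU-117: take in full, 22 m for value 59 → 35 left.
All 15 m of SKU-143 fit (value 29) → 20 remain.
20 m left: a 20/25 share of SKU-135 gives 12×20/25 = 9.6.
Total value = 148.6.

148.6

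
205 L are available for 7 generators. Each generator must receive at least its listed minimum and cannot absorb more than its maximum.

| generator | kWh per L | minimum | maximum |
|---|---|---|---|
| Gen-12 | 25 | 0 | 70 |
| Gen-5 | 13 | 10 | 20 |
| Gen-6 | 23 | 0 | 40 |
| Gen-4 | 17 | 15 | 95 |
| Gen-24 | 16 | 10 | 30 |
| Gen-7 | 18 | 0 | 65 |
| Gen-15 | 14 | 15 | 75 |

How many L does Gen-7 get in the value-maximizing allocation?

45

Meeting every minimum uses 0+10+0+15+10+0+15 = 50 L, leaving 155.
Rank by kWh per L: Gen-12 25 > Gen-6 23 > Gen-7 18 > Gen-4 17 > Gen-24 16 > Gen-15 14 > Gen-5 13.
Give Gen-12 70 more to hit its cap of 70 ; 85 left.
Gen-6: +40 to 40 (cap) ; 45 left.
Only 45 left; Gen-7 takes them to reach 45.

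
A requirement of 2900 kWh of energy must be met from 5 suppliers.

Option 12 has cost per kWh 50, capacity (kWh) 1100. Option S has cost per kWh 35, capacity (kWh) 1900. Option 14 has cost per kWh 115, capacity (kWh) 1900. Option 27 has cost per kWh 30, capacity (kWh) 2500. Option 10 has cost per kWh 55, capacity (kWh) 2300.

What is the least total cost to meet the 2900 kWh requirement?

89000

Fill from the cheapest supplier first.
Option 27 at 30: take all 2500 kWh → 400 still needed.
Option S at 35: take 400 of its 1900 → requirement met.
Option 12, Option 10, Option 14: unused.
Cost = 2500×30 + 400×35 = 89000.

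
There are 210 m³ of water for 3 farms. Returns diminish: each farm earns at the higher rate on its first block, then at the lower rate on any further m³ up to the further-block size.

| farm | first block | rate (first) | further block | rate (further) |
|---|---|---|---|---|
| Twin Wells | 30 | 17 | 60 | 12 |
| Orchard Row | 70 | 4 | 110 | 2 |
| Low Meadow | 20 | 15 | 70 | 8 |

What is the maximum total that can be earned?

Rank every tier by rate: Twin Wells/T1 17 > Low Meadow/T1 15 > Twin Wells/T2 12 > Low Meadow/T2 8 > Orchard Row/T1 4 > Orchard Row/T2 2.
Twin Wells/T1 (17): +30 — 180 left.
Low Meadow T1 at 15: fill all 20 — 160 left.
Twin Wells T2 at 12: fill all 60 — 100 left.
Low Meadow/T2 (8): +70 — 30 left.
Orchard Row T1 at 4: only 30 left, fill 30.
Total = 17×30 + 15×20 + 12×60 + 8×70 + 4×30 = 2210.

2210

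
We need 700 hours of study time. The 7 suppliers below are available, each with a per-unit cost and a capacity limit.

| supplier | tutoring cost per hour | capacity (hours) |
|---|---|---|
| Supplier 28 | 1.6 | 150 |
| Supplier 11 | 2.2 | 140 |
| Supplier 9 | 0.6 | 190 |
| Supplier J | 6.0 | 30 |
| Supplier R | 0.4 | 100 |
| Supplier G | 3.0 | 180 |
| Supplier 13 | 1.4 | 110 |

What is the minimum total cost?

886

Cheapest first:
Take 100 from Supplier R at 0.4 — need 600 more.
Take 190 from Supplier 9 at 0.6 — need 410 more.
Take 110 from Supplier 13 at 1.4 — need 300 more.
Supplier 28 at 1.6: take all 150 hours — 150 still needed.
Supplier 11 at 2.2: take all 140 hours — 10 still needed.
Take 10 from Supplier G at 3.0 to finish.
Supplier J: unused.
Cost = 100×0.4 + 190×0.6 + 110×1.4 + 150×1.6 + 140×2.2 + 10×3.0 = 886.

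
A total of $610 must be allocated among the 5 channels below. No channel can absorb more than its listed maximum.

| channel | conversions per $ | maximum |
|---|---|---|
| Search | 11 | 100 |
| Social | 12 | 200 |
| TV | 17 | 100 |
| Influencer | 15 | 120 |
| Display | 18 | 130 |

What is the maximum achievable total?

Highest conversions per $ first: Display 18 > TV 17 > Influencer 15 > Social 12 > Search 11.
Display: +130 to 130 (cap) → 480 left.
TV: +100 to 100 (cap) → 380 left.
Influencer: +120 to 120 (cap) → 260 left.
Social takes 200 to reach its cap of 200 → 60 left.
Search: +60 (room for 100) → 60. Pool exhausted.
Total = 11×60 + 12×200 + 17×100 + 15×120 + 18×130 = 8900.

8900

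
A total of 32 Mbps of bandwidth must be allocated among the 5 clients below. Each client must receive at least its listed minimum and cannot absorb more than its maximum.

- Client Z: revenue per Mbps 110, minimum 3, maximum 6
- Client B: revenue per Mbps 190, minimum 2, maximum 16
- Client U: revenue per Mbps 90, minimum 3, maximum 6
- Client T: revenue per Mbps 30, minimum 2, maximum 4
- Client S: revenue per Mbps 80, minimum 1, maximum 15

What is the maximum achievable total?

Meeting every minimum uses 3+2+3+2+1 = 11 Mbps, leaving 21.
Order the clients by revenue per Mbps: Client B 190 > Client Z 110 > Client U 90 > Client S 80 > Client T 30.
Client B takes 14 more to reach its cap of 16 → 7 left.
Client Z takes 3 more to reach its cap of 6 → 4 left.
Client U takes 3 more to reach its cap of 6 → 1 left.
Client S: +1 (room for 14) → 2. Pool exhausted.
Total = 110×6 + 190×16 + 90×6 + 30×2 + 80×2 = 4460.

4460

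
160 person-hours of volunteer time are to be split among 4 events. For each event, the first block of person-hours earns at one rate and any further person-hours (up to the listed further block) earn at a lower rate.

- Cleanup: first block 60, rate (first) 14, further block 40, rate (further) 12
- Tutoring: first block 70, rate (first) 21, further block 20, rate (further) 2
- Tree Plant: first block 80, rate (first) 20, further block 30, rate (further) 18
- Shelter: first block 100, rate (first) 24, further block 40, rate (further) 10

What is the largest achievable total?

3660

Treat each block as its own option and order by rate: Shelter/first 24 > Tutoring/first 21 > Tree Plant/first 20 > Tree Plant/second 18 > Cleanup/first 14 > Cleanup/second 12 > Shelter/second 10 > Tutoring/second 2.
Shelter/first (24): +100 ; 60 left.
Tutoring/first: +60 of 70 at 21; pool empty.
Total = 24×100 + 21×60 = 3660.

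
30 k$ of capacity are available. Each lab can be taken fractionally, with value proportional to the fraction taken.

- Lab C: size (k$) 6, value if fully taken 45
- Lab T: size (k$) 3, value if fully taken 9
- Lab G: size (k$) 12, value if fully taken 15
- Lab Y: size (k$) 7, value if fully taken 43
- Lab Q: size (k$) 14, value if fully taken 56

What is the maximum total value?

153

Best value per unit of size first: Lab C 45/6≈7.5, Lab Y 43/7≈6.14, Lab Q 56/14≈4, Lab T 9/3≈3, Lab G 15/12≈1.25.
Lab C: take in full, 6 k$ for value 45 → 24 left.
Lab Y: take in full, 7 k$ for value 43 → 17 left.
Lab Q: take in full, 14 k$ for value 56 → 3 left.
Take all of Lab T (3 k$, value 9) → 0 k$ left.
Total value = 153.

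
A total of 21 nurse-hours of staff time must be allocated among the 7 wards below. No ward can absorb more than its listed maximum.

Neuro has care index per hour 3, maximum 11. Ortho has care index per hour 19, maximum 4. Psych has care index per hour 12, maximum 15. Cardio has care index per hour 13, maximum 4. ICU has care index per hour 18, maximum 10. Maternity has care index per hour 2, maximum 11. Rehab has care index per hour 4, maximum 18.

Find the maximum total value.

344

Order the wards by care index per hour: Ortho 19 > ICU 18 > Cardio 13 > Psych 12 > Rehab 4 > Neuro 3 > Maternity 2.
Ortho takes 4 to reach its cap of 4 — 17 left.
ICU takes 10 to reach its cap of 10 — 7 left.
Cardio takes 4 to reach its cap of 4 — 3 left.
Psych: +3 (room for 15) → 3. Pool exhausted.
Total = 19×4 + 12×3 + 13×4 + 18×10 = 344.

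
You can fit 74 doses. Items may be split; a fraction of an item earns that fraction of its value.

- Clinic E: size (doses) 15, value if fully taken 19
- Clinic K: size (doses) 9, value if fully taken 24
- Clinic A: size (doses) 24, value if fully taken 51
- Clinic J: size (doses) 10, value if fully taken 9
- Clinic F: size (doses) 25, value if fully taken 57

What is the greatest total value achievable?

151.9

Sort by value density: Clinic K 24/9≈2.67, Clinic F 57/25≈2.28, Clinic A 51/24≈2.12, Clinic E 19/15≈1.27, Clinic J 9/10≈0.9.
Take all of Clinic K (9 doses, value 24) ; 65 doses left.
Clinic F: take in full, 25 doses for value 57 ; 40 left.
Clinic A: take in full, 24 doses for value 51 ; 16 left.
All 15 doses of Clinic E fit (value 19) ; 1 remain.
1 doses left: a 1/10 share of Clinic J gives 9×1/10 = 0.9.
Total value = 151.9.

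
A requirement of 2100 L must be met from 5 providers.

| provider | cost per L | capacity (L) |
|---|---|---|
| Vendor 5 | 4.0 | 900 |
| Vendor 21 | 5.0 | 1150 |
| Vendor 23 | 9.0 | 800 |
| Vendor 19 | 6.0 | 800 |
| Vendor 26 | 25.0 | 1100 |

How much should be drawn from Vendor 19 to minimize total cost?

50

Fill from the cheapest provider first.
Vendor 5 at 4.0: take all 900 L ; 1200 still needed.
Take 1150 from Vendor 21 at 5.0 ; need 50 more.
Take 50 from Vendor 19 at 6.0 to finish.
Vendor 23, Vendor 26: unused.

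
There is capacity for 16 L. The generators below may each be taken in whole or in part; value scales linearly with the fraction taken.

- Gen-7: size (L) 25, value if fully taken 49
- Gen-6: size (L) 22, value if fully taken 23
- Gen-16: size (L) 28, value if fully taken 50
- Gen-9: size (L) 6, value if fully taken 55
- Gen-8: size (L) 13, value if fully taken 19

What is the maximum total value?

74.6

Best value per unit of size first: Gen-9 55/6≈9.17, Gen-7 49/25≈1.96, Gen-16 50/28≈1.79, Gen-8 19/13≈1.46, Gen-6 23/22≈1.05.
All 6 L of Gen-9 fit (value 55) → 10 remain.
10 L left: a 10/25 share of Gen-7 gives 49×10/25 = 19.6.
Total value = 74.6.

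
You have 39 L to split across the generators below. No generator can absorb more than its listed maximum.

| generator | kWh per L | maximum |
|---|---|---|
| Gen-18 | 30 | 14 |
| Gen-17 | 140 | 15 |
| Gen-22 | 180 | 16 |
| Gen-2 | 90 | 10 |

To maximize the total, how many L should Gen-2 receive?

8

Highest kWh per L first: Gen-22 180 > Gen-17 140 > Gen-2 90 > Gen-18 30.
Gen-22 takes 16 to reach its cap of 16 → 23 left.
Gen-17: +15 to 15 (cap) → 8 left.
Gen-2 has room for 10 but only 8 remain, so it gets 8.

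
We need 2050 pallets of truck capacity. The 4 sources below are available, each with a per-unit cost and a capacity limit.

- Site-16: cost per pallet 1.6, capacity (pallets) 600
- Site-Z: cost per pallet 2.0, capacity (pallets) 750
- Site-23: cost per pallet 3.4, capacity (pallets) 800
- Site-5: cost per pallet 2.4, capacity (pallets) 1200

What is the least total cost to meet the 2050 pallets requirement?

4140

Use sources in increasing cost order.
Site-16 at 1.6: take all 600 pallets ; 1450 still needed.
Site-Z (2.0): use full 750 ; 700 pallets to go.
Site-5 (2.4): take the remaining 700 ; done.
Site-23: unused.
Cost = 600×1.6 + 750×2.0 + 700×2.4 = 4140.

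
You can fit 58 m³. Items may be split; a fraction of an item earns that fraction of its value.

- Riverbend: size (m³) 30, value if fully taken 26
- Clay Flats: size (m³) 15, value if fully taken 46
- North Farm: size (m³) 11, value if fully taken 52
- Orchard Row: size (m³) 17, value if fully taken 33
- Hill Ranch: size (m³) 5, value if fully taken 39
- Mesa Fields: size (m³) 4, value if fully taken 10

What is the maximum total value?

Sort by value density: Hill Ranch 39/5≈7.8, North Farm 52/11≈4.73, Clay Flats 46/15≈3.07, Mesa Fields 10/4≈2.5, Orchard Row 33/17≈1.94, Riverbend 26/30≈0.867.
Hill Ranch: take in full, 5 m³ for value 39 → 53 left.
North Farm: take in full, 11 m³ for value 52 → 42 left.
Take all of Clay Flats (15 m³, value 46) → 27 m³ left.
All 4 m³ of Mesa Fields fit (value 10) → 23 remain.
Orchard Row: take in full, 17 m³ for value 33 → 6 left.
Only 6 m³ remain; take 6/30 of Riverbend for value 26×6/30 = 5.2.
Total value = 185.2.

185.2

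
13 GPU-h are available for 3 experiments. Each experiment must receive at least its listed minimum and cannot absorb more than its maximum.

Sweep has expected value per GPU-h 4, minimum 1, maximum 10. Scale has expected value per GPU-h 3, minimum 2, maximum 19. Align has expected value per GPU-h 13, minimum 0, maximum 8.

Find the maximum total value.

122

Meeting every minimum uses 1+2+0 = 3 GPU-h, leaving 10.
Highest expected value per GPU-h first: Align 13 > Sweep 4 > Scale 3.
Give Align 8 more to hit its cap of 8 — 2 left.
Sweep: +2 (room for 9) → 3. Pool exhausted.
Total = 4×3 + 3×2 + 13×8 = 122.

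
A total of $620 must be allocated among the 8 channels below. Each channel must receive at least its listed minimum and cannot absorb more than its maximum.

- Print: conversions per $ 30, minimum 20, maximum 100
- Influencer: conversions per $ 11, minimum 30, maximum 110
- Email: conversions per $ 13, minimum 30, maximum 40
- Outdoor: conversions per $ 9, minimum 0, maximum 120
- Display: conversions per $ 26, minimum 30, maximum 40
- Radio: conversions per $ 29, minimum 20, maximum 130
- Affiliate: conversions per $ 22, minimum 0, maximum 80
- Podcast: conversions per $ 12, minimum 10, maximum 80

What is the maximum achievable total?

12620

Meeting every minimum uses 20+30+30+0+30+20+0+10 = 140 $, leaving 480.
Rank by conversions per $: Print 30 > Radio 29 > Display 26 > Affiliate 22 > Email 13 > Podcast 12 > Influencer 11 > Outdoor 9.
Print: +80 to 100 (cap) ; 400 left.
Give Radio 110 more to hit its cap of 130 ; 290 left.
Give Display 10 more to hit its cap of 40 ; 280 left.
Affiliate takes 80 more to reach its cap of 80 ; 200 left.
Email takes 10 more to reach its cap of 40 ; 190 left.
Podcast takes 70 more to reach its cap of 80 ; 120 left.
Influencer: +80 to 110 (cap) ; 40 left.
Outdoor: +40 (room for 120) → 40. Pool exhausted.
Total = 30×100 + 11×110 + 13×40 + 9×40 + 26×40 + 29×130 + 22×80 + 12×80 = 12620.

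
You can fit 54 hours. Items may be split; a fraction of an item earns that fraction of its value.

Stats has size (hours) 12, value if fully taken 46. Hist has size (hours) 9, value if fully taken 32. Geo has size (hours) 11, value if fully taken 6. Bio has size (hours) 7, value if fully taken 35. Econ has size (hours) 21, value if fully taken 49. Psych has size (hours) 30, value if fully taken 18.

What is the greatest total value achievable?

Rank by value-to-size ratio: Bio 35/7≈5, Stats 46/12≈3.83, Hist 32/9≈3.56, Econ 49/21≈2.33, Psych 18/30≈0.6, Geo 6/11≈0.545.
Take all of Bio (7 hours, value 35) → 47 hours left.
Take all of Stats (12 hours, value 46) → 35 hours left.
Hist: take in full, 9 hours for value 32 → 26 left.
Econ: take in full, 21 hours for value 49 → 5 left.
Fill the last 5 hours with part of Psych: 5/30 of it earns 3.
Total value = 165.

165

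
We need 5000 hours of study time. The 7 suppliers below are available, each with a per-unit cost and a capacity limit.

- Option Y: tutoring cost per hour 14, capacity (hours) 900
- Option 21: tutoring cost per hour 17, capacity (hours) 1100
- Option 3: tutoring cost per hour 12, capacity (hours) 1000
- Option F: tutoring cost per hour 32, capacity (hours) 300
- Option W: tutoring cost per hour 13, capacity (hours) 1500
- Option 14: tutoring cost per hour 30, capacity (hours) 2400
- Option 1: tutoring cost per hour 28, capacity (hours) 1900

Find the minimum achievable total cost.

76800

Use suppliers in increasing cost order.
Option 3 (12): use full 1000 ; 4000 hours to go.
Option W at 13: take all 1500 hours ; 2500 still needed.
Option Y (14): use full 900 ; 1600 hours to go.
Option 21 at 17: take all 1100 hours ; 500 still needed.
Option 1 at 28: take 500 of its 1900 ; requirement met.
Option 14, Option F: unused.
Cost = 1000×12 + 1500×13 + 900×14 + 1100×17 + 500×28 = 76800.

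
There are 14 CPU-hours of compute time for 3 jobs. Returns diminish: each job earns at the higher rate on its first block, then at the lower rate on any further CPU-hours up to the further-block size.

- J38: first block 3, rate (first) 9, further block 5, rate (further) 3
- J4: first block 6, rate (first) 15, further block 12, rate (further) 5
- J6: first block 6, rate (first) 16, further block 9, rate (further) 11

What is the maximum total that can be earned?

Rank every tier by rate: J6/tier1 16 > J4/tier1 15 > J6/tier2 11 > J38/tier1 9 > J4/tier2 5 > J38/tier2 3.
J6 tier1 at 16: fill all 6 — 8 left.
J4 tier1 at 15: fill all 6 — 2 left.
J6/tier2: +2 of 9 at 11; pool empty.
Total = 16×6 + 15×6 + 11×2 = 208.

208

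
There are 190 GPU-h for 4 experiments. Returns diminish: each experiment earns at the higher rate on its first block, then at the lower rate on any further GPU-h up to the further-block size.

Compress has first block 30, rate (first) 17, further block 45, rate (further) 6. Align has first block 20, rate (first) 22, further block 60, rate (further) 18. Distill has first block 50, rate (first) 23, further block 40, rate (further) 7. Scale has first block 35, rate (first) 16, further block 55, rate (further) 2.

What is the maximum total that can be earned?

Order all 8 blocks by rate: Distill/first 23 > Align/first 22 > Align/second 18 > Compress/first 17 > Scale/first 16 > Distill/second 7 > Compress/second 6 > Scale/second 2.
Fill Distill first block (50 at 23) — 140 left.
Align first at 22: fill all 20 — 120 left.
Fill Align second block (60 at 18) — 60 left.
Fill Compress first block (30 at 17) — 30 left.
Scale/first: +30 of 35 at 16; pool empty.
Total = 23×50 + 22×20 + 18×60 + 17×30 + 16×30 = 3660.

3660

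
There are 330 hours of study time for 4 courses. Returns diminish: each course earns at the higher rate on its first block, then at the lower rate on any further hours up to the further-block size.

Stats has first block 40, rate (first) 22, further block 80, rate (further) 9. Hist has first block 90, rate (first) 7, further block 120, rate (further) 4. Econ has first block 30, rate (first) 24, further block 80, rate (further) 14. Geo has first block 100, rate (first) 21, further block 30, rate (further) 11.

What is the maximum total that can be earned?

Treat each block as its own option and order by rate: Econ/T1 24 > Stats/T1 22 > Geo/T1 21 > Econ/T2 14 > Geo/T2 11 > Stats/T2 9 > Hist/T1 7 > Hist/T2 4.
Econ/T1 (24): +30 — 300 left.
Stats T1 at 22: fill all 40 — 260 left.
Fill Geo T1 block (100 at 21) — 160 left.
Econ T2 at 14: fill all 80 — 80 left.
Geo/T2 (11): +30 — 50 left.
Stats/T2: +50 of 80 at 9; pool empty.
Total = 24×30 + 22×40 + 21×100 + 14×80 + 11×30 + 9×50 = 5600.

5600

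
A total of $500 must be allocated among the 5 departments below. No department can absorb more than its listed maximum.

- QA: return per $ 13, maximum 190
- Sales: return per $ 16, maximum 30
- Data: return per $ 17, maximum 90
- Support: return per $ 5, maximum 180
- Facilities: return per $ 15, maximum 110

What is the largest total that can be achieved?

6530

Order the departments by return per $: Data 17 > Sales 16 > Facilities 15 > QA 13 > Support 5.
Data takes 90 to reach its cap of 90 → 410 left.
Sales: +30 to 30 (cap) → 380 left.
Facilities takes 110 to reach its cap of 110 → 270 left.
QA takes 190 to reach its cap of 190 → 80 left.
Support: +80 (room for 180) → 80. Pool exhausted.
Total = 13×190 + 16×30 + 17×90 + 5×80 + 15×110 = 6530.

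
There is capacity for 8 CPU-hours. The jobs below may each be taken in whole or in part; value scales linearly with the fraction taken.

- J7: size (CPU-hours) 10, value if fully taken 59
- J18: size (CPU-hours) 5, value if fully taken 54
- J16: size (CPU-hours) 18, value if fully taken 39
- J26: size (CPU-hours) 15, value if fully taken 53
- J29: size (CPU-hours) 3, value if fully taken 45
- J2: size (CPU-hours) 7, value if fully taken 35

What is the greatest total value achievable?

99

Sort by value density: J29 45/3≈15, J18 54/5≈10.8, J7 59/10≈5.9, J2 35/7≈5, J26 53/15≈3.53, J16 39/18≈2.17.
J29: take in full, 3 CPU-hours for value 45 — 5 left.
J18: take in full, 5 CPU-hours for value 54 — 0 left.
Total value = 99.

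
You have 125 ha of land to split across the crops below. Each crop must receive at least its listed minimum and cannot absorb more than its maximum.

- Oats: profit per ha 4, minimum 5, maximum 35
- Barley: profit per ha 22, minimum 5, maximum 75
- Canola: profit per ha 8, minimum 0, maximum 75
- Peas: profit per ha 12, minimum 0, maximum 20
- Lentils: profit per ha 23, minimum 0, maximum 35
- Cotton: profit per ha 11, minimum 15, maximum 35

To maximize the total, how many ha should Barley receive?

Meeting every minimum uses 5+5+0+0+0+15 = 25 ha, leaving 100.
Rank by profit per ha: Lentils 23 > Barley 22 > Peas 12 > Cotton 11 > Canola 8 > Oats 4.
Give Lentils 35 more to hit its cap of 35 ; 65 left.
Barley: +65 (room for 70) → 70. Pool exhausted.

70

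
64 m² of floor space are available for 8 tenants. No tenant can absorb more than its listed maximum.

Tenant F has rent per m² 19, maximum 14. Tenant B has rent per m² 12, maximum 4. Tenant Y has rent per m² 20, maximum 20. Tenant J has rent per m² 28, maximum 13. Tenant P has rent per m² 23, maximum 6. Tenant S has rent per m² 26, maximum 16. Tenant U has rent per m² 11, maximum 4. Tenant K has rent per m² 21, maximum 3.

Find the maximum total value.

1495

Rank by rent per m²: Tenant J 28 > Tenant S 26 > Tenant P 23 > Tenant K 21 > Tenant Y 20 > Tenant F 19 > Tenant B 12 > Tenant U 11.
Tenant J: +13 to 13 (cap) ; 51 left.
Give Tenant S 16 to hit its cap of 16 ; 35 left.
Give Tenant P 6 to hit its cap of 6 ; 29 left.
Tenant K takes 3 to reach its cap of 3 ; 26 left.
Tenant Y takes 20 to reach its cap of 20 ; 6 left.
Only 6 left; Tenant F takes them to reach 6.
Total = 19×6 + 20×20 + 28×13 + 23×6 + 26×16 + 21×3 = 1495.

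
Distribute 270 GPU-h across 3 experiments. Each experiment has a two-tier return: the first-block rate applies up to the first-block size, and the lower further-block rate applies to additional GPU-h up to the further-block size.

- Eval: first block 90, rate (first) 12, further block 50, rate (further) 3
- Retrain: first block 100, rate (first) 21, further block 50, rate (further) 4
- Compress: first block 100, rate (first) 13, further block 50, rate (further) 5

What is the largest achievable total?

4240

Order all 6 blocks by rate: Retrain/T1 21 > Compress/T1 13 > Eval/T1 12 > Compress/T2 5 > Retrain/T2 4 > Eval/T2 3.
Retrain T1 at 21: fill all 100 ; 170 left.
Compress T1 at 13: fill all 100 ; 70 left.
70 remain; put them into Eval T1 at 12.
Total = 21×100 + 13×100 + 12×70 = 4240.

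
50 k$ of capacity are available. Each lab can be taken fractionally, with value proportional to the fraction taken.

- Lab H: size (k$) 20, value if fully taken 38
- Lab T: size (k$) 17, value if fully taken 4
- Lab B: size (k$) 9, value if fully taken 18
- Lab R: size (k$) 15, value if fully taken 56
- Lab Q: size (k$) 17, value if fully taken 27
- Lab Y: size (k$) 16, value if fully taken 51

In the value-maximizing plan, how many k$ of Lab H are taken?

Rank by value-to-size ratio: Lab R 56/15≈3.73, Lab Y 51/16≈3.19, Lab B 18/9≈2, Lab H 38/20≈1.9, Lab Q 27/17≈1.59, Lab T 4/17≈0.235.
All 15 k$ of Lab R fit (value 56) ; 35 remain.
Lab Y: take in full, 16 k$ for value 51 ; 19 left.
Take all of Lab B (9 k$, value 18) ; 10 k$ left.
Only 10 k$ remain; take 10/20 of Lab H for value 38×10/20 = 19.

10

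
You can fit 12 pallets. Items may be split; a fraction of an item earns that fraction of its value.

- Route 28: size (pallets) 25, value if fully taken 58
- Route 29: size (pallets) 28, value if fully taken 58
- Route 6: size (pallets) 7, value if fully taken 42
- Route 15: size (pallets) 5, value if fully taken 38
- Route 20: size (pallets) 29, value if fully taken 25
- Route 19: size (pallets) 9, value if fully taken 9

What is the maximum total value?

Best value per unit of size first: Route 15 38/5≈7.6, Route 6 42/7≈6, Route 28 58/25≈2.32, Route 29 58/28≈2.07, Route 19 9/9≈1, Route 20 25/29≈0.862.
All 5 pallets of Route 15 fit (value 38) ; 7 remain.
All 7 pallets of Route 6 fit (value 42) ; 0 remain.
Total value = 80.

80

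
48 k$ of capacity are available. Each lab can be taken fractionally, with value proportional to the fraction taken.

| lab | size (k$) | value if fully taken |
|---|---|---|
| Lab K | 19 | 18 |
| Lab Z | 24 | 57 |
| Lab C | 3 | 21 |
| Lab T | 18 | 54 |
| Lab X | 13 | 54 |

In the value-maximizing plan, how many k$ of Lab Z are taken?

14

Rank by value-to-size ratio: Lab C 21/3≈7, Lab X 54/13≈4.15, Lab T 54/18≈3, Lab Z 57/24≈2.38, Lab K 18/19≈0.947.
Take all of Lab C (3 k$, value 21) — 45 k$ left.
Lab X: take in full, 13 k$ for value 54 — 32 left.
Take all of Lab T (18 k$, value 54) — 14 k$ left.
Fill the last 14 k$ with part of Lab Z: 14/24 of it earns 33.25.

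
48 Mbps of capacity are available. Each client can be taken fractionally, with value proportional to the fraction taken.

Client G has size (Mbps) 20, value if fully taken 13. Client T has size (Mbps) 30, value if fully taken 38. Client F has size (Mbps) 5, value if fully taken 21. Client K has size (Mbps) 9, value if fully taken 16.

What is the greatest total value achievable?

Best value per unit of size first: Client F 21/5≈4.2, Client K 16/9≈1.78, Client T 38/30≈1.27, Client G 13/20≈0.65.
Client F: take in full, 5 Mbps for value 21 → 43 left.
All 9 Mbps of Client K fit (value 16) → 34 remain.
Client T: take in full, 30 Mbps for value 38 → 4 left.
Only 4 Mbps remain; take 4/20 of Client G for value 13×4/20 = 2.6.
Total value = 77.6.

77.6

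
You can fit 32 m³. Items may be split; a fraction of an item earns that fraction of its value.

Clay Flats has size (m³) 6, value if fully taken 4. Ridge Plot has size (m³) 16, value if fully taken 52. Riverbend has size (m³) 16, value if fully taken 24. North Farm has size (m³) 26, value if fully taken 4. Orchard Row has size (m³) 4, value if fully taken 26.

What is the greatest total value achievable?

Best value per unit of size first: Orchard Row 26/4≈6.5, Ridge Plot 52/16≈3.25, Riverbend 24/16≈1.5, Clay Flats 4/6≈0.667, North Farm 4/26≈0.154.
Orchard Row: take in full, 4 m³ for value 26 — 28 left.
Ridge Plot: take in full, 16 m³ for value 52 — 12 left.
12 m³ left: a 12/16 share of Riverbend gives 24×12/16 = 18.
Total value = 96.

96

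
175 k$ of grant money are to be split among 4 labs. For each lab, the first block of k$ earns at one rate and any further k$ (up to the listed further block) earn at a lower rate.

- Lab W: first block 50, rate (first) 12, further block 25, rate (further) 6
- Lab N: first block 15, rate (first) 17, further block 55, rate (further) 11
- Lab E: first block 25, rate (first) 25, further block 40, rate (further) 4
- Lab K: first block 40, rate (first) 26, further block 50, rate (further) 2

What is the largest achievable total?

Rank every tier by rate: Lab K/tier1 26 > Lab E/tier1 25 > Lab N/tier1 17 > Lab W/tier1 12 > Lab N/tier2 11 > Lab W/tier2 6 > Lab E/tier2 4 > Lab K/tier2 2.
Fill Lab K tier1 block (40 at 26) → 135 left.
Fill Lab E tier1 block (25 at 25) → 110 left.
Fill Lab N tier1 block (15 at 17) → 95 left.
Lab W tier1 at 12: fill all 50 → 45 left.
Lab N/tier2: +45 of 55 at 11; pool empty.
Total = 26×40 + 25×25 + 17×15 + 12×50 + 11×45 = 3015.

3015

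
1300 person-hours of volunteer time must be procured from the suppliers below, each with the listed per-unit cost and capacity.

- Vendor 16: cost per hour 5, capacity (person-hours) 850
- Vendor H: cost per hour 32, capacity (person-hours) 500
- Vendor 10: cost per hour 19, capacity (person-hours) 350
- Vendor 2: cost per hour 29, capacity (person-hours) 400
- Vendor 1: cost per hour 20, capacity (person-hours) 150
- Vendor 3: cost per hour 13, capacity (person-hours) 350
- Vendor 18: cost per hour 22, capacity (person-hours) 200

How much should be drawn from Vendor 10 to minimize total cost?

Fill from the cheapest supplier first.
Vendor 16 (5): use full 850 — 450 person-hours to go.
Take 350 from Vendor 3 at 13 — need 100 more.
Vendor 10 (19): take the remaining 100 — done.
Vendor 1, Vendor 18, Vendor 2, Vendor H: unused.

100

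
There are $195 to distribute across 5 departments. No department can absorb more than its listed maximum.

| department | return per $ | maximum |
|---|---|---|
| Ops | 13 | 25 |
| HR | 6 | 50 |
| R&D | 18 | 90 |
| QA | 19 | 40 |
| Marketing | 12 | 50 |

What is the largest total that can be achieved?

Rank by return per $: QA 19 > R&D 18 > Ops 13 > Marketing 12 > HR 6.
QA takes 40 to reach its cap of 40 → 155 left.
Give R&D 90 to hit its cap of 90 → 65 left.
Ops: +25 to 25 (cap) → 40 left.
Marketing has room for 50 but only 40 remain, so it gets 40.
Total = 13×25 + 18×90 + 19×40 + 12×40 = 3185.

3185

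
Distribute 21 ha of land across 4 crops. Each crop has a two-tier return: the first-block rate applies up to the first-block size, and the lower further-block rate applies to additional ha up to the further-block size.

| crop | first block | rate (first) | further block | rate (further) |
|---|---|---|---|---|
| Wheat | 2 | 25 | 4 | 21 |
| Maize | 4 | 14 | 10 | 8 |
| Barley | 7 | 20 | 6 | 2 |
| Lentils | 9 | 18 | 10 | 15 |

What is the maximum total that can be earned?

Rank every tier by rate: Wheat/first 25 > Wheat/second 21 > Barley/first 20 > Lentils/first 18 > Lentils/second 15 > Maize/first 14 > Maize/second 8 > Barley/second 2.
Wheat/first (25): +2 ; 19 left.
Wheat second at 21: fill all 4 ; 15 left.
Fill Barley first block (7 at 20) ; 8 left.
8 remain; put them into Lentils first at 18.
Total = 25×2 + 21×4 + 20×7 + 18×8 = 418.

418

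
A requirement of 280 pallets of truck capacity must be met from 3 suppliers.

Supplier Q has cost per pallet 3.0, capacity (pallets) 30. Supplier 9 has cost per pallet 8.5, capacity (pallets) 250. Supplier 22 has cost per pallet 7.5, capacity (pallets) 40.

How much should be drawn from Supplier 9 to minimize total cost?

Cheapest first:
Supplier Q (3.0): use full 30 ; 250 pallets to go.
Supplier 22 at 7.5: take all 40 pallets ; 210 still needed.
Supplier 9 (8.5): take the remaining 210 ; done.

210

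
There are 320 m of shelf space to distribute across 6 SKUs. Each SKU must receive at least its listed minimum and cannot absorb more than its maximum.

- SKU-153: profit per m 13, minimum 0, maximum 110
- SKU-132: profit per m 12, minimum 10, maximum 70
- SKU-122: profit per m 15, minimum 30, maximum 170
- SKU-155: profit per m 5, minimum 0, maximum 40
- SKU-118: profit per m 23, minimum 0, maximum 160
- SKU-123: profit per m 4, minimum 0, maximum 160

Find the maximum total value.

6050

Meeting every minimum uses 0+10+30+0+0+0 = 40 m, leaving 280.
Highest profit per m first: SKU-118 23 > SKU-122 15 > SKU-153 13 > SKU-132 12 > SKU-155 5 > SKU-123 4.
SKU-118 takes 160 more to reach its cap of 160 — 120 left.
SKU-122 has room for 140 more but only 120 remain, so it gets 150.
Total = 12×10 + 15×150 + 23×160 = 6050.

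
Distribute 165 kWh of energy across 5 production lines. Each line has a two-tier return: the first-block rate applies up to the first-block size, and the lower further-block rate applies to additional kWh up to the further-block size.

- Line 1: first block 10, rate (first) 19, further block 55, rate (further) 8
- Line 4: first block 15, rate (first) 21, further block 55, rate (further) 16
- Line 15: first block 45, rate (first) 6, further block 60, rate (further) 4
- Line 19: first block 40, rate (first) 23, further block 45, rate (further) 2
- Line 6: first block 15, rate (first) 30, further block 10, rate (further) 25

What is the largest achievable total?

3165

Rank every tier by rate: Line 6/first 30 > Line 6/second 25 > Line 19/first 23 > Line 4/first 21 > Line 1/first 19 > Line 4/second 16 > Line 1/second 8 > Line 15/first 6 > Line 15/second 4 > Line 19/second 2.
Line 6 first at 30: fill all 15 — 150 left.
Line 6 second at 25: fill all 10 — 140 left.
Fill Line 19 first block (40 at 23) — 100 left.
Fill Line 4 first block (15 at 21) — 85 left.
Line 1/first (19): +10 — 75 left.
Line 4/second (16): +55 — 20 left.
Line 1 second at 8: only 20 left, fill 20.
Total = 30×15 + 25×10 + 23×40 + 21×15 + 19×10 + 16×55 + 8×20 = 3165.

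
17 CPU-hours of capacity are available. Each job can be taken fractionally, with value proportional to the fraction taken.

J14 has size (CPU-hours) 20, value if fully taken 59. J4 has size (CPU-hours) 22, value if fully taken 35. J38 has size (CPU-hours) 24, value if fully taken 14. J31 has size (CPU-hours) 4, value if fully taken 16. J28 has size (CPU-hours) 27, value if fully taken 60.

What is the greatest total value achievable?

54.35

Rank by value-to-size ratio: J31 16/4≈4, J14 59/20≈2.95, J28 60/27≈2.22, J4 35/22≈1.59, J38 14/24≈0.583.
All 4 CPU-hours of J31 fit (value 16) ; 13 remain.
13 CPU-hours left: a 13/20 share of J14 gives 59×13/20 = 38.35.
Total value = 54.35.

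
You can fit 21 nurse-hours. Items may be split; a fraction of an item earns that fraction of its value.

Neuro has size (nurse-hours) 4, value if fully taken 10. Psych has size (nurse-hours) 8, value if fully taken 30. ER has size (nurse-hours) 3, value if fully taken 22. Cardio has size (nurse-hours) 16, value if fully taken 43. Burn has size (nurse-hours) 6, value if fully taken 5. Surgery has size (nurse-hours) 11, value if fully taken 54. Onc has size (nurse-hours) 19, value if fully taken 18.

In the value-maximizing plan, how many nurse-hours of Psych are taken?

7

Rank by value-to-size ratio: ER 22/3≈7.33, Surgery 54/11≈4.91, Psych 30/8≈3.75, Cardio 43/16≈2.69, Neuro 10/4≈2.5, Onc 18/19≈0.947, Burn 5/6≈0.833.
All 3 nurse-hours of ER fit (value 22) — 18 remain.
All 11 nurse-hours of Surgery fit (value 54) — 7 remain.
Only 7 nurse-hours remain; take 7/8 of Psych for value 30×7/8 = 26.25.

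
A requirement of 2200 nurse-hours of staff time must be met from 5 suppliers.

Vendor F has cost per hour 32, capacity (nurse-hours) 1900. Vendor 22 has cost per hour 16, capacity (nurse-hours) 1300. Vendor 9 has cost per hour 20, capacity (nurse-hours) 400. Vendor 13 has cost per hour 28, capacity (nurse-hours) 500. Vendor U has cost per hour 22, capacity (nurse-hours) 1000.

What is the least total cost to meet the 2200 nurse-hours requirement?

Fill from the cheapest supplier first.
Vendor 22 (16): use full 1300 — 900 nurse-hours to go.
Vendor 9 at 20: take all 400 nurse-hours — 500 still needed.
Vendor U at 22: take 500 of its 1000 — requirement met.
Vendor 13, Vendor F: unused.
Cost = 1300×16 + 400×20 + 500×22 = 39800.

39800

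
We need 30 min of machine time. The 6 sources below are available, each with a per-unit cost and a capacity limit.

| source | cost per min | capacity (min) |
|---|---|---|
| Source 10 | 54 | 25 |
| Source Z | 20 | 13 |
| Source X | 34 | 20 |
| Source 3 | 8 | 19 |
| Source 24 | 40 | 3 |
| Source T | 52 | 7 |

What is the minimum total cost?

Fill from the cheapest source first.
Take 19 from Source 3 at 8 → need 11 more.
Take 11 from Source Z at 20 to finish.
Source X, Source 24, Source T, Source 10: unused.
Cost = 19×8 + 11×20 = 372.

372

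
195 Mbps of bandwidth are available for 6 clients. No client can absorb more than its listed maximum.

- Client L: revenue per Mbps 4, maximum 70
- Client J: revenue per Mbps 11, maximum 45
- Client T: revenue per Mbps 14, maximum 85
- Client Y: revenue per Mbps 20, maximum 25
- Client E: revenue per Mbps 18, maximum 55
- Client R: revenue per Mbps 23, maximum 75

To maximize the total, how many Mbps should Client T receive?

Order the clients by revenue per Mbps: Client R 23 > Client Y 20 > Client E 18 > Client T 14 > Client J 11 > Client L 4.
Client R: +75 to 75 (cap) → 120 left.
Give Client Y 25 to hit its cap of 25 → 95 left.
Give Client E 55 to hit its cap of 55 → 40 left.
Client T: +40 (room for 85) → 40. Pool exhausted.

40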